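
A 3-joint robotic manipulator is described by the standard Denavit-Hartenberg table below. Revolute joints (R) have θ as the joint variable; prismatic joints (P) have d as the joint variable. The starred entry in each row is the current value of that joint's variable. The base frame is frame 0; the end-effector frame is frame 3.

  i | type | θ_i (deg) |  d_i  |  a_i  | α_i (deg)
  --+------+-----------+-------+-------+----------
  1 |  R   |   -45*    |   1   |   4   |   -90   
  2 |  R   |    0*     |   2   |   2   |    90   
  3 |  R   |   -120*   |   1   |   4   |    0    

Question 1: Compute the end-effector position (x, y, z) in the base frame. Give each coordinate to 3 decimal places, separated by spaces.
after link 1: o_1 = (2.8284, -2.8284, 1.0000)
after link 2: o_2 = (5.6569, -2.8284, 1.0000)
after link 3: o_3 = (1.7932, -3.8637, 2.0000)

1.793 -3.864 2.000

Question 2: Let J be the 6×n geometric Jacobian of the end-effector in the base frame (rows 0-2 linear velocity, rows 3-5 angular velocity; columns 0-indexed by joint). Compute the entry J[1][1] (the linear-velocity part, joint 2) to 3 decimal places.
-0.707

axis z_1 = (0.7071,0.7071,0.0000); lever o_n−o_1 = (-1.0353,-1.0353,1.0000)
cross product → J_v[:, 1] = (0.7071,-0.7071,-0.0000)
J_ω[:, 1] = z_1
entry J[1][1] = -0.7071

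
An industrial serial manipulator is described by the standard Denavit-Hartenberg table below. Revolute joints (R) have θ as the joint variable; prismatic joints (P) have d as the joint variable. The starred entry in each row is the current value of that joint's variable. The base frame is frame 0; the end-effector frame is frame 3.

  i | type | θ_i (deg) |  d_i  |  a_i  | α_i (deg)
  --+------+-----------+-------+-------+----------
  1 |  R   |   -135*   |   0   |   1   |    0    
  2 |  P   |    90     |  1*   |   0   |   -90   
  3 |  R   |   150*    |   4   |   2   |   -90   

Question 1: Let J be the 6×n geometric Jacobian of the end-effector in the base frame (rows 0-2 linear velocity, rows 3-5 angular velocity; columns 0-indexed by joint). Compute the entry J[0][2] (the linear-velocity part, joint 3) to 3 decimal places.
axis z_2 = (0.7071,0.7071,0.0000); lever o_n−o_2 = (1.6037,4.0532,-1.0000)
cross product → J_v[:, 2] = (-0.7071,0.7071,1.7321)
J_ω[:, 2] = z_2
entry J[0][2] = -0.7071

-0.707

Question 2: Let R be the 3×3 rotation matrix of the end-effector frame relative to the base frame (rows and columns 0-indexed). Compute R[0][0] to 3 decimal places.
-0.612

End-effector x-axis (col 0 of R) = (-0.6124,0.6124,-0.5000)
R[0][0] = -0.6124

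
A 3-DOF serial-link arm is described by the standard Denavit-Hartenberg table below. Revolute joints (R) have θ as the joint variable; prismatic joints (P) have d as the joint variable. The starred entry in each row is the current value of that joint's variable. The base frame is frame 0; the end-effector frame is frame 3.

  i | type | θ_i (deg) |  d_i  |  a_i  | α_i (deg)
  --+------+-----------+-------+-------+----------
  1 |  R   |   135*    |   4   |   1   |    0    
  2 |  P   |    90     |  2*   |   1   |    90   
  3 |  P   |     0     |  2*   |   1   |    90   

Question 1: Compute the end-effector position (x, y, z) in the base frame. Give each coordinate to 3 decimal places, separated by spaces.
-3.536 0.707 6.000

after link 1: o_1 = (-0.7071, 0.7071, 4.0000)
after link 2: o_2 = (-1.4142, 0.0000, 6.0000)
after link 3: o_3 = (-3.5355, 0.7071, 6.0000)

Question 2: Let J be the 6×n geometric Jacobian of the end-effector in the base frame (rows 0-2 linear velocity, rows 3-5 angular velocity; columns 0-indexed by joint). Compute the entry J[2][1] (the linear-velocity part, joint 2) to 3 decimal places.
1.000

prismatic axis z_1 = (0.0000,0.0000,1.0000)
J_v[:, 1] = z_1; J_ω[:, 1] = (0,0,0)
entry J[2][1] = 1.0000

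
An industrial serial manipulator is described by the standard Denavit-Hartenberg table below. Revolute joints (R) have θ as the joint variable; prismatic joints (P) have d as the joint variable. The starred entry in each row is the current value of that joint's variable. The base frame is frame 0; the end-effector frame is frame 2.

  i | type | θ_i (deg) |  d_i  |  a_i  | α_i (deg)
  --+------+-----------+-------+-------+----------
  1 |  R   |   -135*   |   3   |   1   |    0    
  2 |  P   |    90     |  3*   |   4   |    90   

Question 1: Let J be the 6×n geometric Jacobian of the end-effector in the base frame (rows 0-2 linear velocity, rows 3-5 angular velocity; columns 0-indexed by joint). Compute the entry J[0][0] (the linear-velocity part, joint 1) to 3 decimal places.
axis z_0 = ẑ; lever o_n−o_0 = (2.1213,-3.5355,6.0000)
cross product → J_v[:, 0] = (3.5355,2.1213,-0.0000)
J_ω[:, 0] = z_0
entry J[0][0] = 3.5355

3.536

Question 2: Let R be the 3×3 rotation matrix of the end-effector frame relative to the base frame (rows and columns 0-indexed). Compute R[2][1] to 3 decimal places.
End-effector y-axis (col 1 of R) = (0.0000,0.0000,1.0000)
R[2][1] = 1.0000

1.000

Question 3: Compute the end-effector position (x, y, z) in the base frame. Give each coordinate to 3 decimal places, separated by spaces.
2.121 -3.536 6.000

after link 1: o_1 = (-0.7071, -0.7071, 3.0000)
after link 2: o_2 = (2.1213, -3.5355, 6.0000)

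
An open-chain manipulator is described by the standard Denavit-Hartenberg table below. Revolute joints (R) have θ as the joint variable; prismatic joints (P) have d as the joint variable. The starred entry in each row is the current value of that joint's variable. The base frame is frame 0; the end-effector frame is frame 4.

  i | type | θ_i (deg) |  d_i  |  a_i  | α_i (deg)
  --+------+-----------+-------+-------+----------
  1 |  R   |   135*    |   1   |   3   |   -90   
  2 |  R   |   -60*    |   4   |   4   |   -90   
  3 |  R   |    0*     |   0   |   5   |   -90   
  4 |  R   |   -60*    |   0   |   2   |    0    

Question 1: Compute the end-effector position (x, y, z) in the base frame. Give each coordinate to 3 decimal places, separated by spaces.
after link 1: o_1 = (-2.1213, 2.1213, 1.0000)
after link 2: o_2 = (-6.3640, 0.7071, 4.4641)
after link 3: o_3 = (-8.1317, 2.4749, 8.7942)
after link 4: o_4 = (-9.5459, 3.8891, 8.7942)

-9.546 3.889 8.794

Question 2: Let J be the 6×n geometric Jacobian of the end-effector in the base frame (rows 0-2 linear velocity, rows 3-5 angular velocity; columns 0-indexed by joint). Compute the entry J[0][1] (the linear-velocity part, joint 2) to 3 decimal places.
-5.511

axis z_1 = (-0.7071,-0.7071,0.0000); lever o_n−o_1 = (-7.4246,1.7678,7.7942)
cross product → J_v[:, 1] = (-5.5114,5.5114,-6.5000)
J_ω[:, 1] = z_1
entry J[0][1] = -5.5114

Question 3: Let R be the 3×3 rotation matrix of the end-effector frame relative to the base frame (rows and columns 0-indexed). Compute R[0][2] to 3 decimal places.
0.707

End-effector z-axis (col 2 of R) = (0.7071,0.7071,-0.0000)
R[0][2] = 0.7071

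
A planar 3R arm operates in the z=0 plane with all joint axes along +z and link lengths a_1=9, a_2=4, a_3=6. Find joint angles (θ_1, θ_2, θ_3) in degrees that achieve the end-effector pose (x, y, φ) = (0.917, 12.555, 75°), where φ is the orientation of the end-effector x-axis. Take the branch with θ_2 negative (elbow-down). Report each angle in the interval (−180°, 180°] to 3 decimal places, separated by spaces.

119.998 -134.993 89.995

wrist centre = target − a_3·(cos φ, sin φ) = (-0.6359, 6.7594)
cos θ_2 = (46.0945−9²−4²)/(2·9·4) = -0.7070; θ_2 = -134.9931° (elbow-down)
β = atan2(6.7594,-0.6359) = 95.3744°; ψ = atan2(-2.8288,6.1719) = -24.6234°
θ_1 = β − ψ = 119.9978°
θ_3 = φ − θ_1 − θ_2 = 89.9952° (wrapped to (-180°,180°])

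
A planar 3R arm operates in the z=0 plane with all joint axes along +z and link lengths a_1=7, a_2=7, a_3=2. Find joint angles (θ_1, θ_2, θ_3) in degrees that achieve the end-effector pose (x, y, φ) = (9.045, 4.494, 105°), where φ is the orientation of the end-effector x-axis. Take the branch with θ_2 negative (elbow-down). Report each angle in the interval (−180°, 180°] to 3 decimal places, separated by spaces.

59.997 -89.995 134.998

wrist centre = target − a_3·(cos φ, sin φ) = (9.5626, 2.5621)
cos θ_2 = (98.0087−7²−7²)/(2·7·7) = 0.0001; θ_2 = -89.9949° (elbow-down)
β = atan2(2.5621,9.5626) = 14.9991°; ψ = atan2(-7.0000,7.0006) = -44.9975°
θ_1 = β − ψ = 59.9966°
θ_3 = φ − θ_1 − θ_2 = 134.9983° (wrapped to (-180°,180°])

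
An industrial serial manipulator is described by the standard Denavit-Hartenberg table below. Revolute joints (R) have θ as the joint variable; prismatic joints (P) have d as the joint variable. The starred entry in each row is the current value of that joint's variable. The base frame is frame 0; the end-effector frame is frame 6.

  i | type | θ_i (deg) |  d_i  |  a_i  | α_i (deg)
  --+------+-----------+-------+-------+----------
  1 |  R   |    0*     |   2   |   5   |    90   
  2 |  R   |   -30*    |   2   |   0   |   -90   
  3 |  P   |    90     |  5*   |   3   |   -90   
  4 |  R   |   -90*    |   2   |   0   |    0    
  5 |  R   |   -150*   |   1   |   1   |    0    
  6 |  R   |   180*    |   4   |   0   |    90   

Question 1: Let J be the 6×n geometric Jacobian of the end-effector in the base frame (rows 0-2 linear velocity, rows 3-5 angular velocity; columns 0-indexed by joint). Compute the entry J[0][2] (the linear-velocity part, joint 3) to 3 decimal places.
0.500

prismatic axis z_2 = (0.5000,-0.0000,0.8660)
J_v[:, 2] = z_2; J_ω[:, 2] = (0,0,0)
entry J[0][2] = 0.5000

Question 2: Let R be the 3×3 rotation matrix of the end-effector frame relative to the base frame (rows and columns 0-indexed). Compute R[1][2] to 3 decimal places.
End-effector z-axis (col 2 of R) = (0.2500,-0.8660,0.4330)
R[1][2] = -0.8660

-0.866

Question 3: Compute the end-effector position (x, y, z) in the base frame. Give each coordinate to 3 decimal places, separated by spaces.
after link 1: o_1 = (5.0000, 0.0000, 2.0000)
after link 2: o_2 = (5.0000, -2.0000, 2.0000)
after link 3: o_3 = (7.5000, 1.0000, 6.3301)
after link 4: o_4 = (5.7679, 1.0000, 7.3301)
after link 5: o_5 = (4.4689, 0.5000, 7.0801)
after link 6: o_6 = (1.0048, 0.5000, 9.0801)

1.005 0.500 9.080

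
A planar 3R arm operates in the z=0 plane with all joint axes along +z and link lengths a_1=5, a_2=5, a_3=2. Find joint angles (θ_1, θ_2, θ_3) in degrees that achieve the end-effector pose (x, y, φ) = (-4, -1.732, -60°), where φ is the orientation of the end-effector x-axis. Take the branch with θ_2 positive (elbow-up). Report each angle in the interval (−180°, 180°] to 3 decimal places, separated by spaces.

wrist centre = target − a_3·(cos φ, sin φ) = (-5.0000, 0.0001)
cos θ_2 = (25.0000−5²−5²)/(2·5·5) = -0.5000; θ_2 = 120.0000° (elbow-up)
β = atan2(0.0001,-5.0000) = 179.9994°; ψ = atan2(4.3301,2.5000) = 60.0000°
θ_1 = β − ψ = 119.9994°
θ_3 = φ − θ_1 − θ_2 = 60.0006° (wrapped to (-180°,180°])

119.999 120.000 60.001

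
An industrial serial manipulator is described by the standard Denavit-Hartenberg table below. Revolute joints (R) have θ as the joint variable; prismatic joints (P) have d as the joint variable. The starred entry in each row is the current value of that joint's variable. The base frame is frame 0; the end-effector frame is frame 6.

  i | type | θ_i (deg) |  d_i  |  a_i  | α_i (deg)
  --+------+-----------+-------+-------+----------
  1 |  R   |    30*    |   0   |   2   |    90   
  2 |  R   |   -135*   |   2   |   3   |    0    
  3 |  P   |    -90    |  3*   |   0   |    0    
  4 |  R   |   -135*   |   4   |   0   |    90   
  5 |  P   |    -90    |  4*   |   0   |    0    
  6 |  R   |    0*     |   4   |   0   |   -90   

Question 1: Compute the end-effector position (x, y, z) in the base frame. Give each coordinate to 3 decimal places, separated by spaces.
4.395 -7.855 -10.121

after link 1: o_1 = (1.7321, 1.0000, 0.0000)
after link 2: o_2 = (0.8949, -1.7927, -2.1213)
after link 3: o_3 = (2.3949, -4.3908, -2.1213)
after link 4: o_4 = (4.3949, -7.8549, -2.1213)
after link 5: o_5 = (4.3949, -7.8549, -6.1213)
after link 6: o_6 = (4.3949, -7.8549, -10.1213)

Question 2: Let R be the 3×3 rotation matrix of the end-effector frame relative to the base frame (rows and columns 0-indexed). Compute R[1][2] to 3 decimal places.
End-effector z-axis (col 2 of R) = (0.8660,0.5000,0.0000)
R[1][2] = 0.5000

0.500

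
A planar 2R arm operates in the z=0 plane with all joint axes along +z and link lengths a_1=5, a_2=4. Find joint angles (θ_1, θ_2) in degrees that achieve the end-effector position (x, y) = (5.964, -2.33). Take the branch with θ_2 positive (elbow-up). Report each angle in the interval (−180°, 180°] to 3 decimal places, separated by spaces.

cos θ_2 = (40.9982−5²−4²)/(2·5·4) = -0.0000; θ_2 = 90.0026° (elbow-up)
β = atan2(-2.3300,5.9640) = -21.3395°; ψ = atan2(4.0000,4.9998) = 38.6608°
θ_1 = β − ψ = -60.0003°

-60.000 90.003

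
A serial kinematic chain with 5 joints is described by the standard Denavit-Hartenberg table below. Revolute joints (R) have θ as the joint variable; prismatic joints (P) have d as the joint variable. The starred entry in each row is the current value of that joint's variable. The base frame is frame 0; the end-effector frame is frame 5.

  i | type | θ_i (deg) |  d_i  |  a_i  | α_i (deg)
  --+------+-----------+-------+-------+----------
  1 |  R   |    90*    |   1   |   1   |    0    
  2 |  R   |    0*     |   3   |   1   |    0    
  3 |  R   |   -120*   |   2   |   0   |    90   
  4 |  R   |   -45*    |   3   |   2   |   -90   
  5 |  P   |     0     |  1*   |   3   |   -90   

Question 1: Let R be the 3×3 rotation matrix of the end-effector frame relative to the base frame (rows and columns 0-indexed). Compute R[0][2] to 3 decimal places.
0.500

End-effector z-axis (col 2 of R) = (0.5000,0.8660,0.0000)
R[0][2] = 0.5000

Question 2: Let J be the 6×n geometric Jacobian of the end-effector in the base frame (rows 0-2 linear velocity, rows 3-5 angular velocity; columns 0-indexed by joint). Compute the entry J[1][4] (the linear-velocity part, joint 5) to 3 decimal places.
-0.354

prismatic axis z_4 = (0.6124,-0.3536,0.7071)
J_v[:, 4] = z_4; J_ω[:, 4] = (0,0,0)
entry J[1][4] = -0.3536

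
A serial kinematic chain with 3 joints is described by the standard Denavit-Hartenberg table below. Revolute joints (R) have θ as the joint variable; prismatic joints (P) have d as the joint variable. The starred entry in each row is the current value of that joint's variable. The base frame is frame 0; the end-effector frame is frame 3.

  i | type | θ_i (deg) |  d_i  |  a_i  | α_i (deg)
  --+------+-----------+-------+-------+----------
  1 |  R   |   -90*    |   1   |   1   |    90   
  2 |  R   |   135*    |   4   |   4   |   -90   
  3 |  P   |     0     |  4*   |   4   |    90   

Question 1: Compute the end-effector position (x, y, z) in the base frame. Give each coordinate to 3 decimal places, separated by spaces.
after link 1: o_1 = (0.0000, -1.0000, 1.0000)
after link 2: o_2 = (-4.0000, 1.8284, 3.8284)
after link 3: o_3 = (-4.0000, 7.4853, 3.8284)

-4.000 7.485 3.828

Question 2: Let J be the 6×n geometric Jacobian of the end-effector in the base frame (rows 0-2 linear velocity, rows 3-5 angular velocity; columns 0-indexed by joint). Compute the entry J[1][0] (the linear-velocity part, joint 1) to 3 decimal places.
axis z_0 = ẑ; lever o_n−o_0 = (-4.0000,7.4853,3.8284)
cross product → J_v[:, 0] = (-7.4853,-4.0000,0.0000)
J_ω[:, 0] = z_0
entry J[1][0] = -4.0000

-4.000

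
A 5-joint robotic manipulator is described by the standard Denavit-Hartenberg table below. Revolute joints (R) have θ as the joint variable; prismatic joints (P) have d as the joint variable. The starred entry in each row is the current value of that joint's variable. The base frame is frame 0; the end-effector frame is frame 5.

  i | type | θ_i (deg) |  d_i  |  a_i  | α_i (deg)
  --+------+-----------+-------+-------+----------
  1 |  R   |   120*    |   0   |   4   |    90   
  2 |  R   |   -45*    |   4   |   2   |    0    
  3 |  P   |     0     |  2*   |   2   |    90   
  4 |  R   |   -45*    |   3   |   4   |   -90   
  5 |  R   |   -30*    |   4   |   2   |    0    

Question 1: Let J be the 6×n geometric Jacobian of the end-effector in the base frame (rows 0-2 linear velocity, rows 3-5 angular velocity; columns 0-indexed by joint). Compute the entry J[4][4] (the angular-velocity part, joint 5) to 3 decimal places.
axis z_4 = (0.3624,0.7866,-0.5000); lever o_n−o_4 = (0.3094,2.6715,-3.5731)
cross product → J_v[:, 4] = (-1.4747,1.1401,0.7247)
J_ω[:, 4] = z_4
entry J[4][4] = 0.7866

0.787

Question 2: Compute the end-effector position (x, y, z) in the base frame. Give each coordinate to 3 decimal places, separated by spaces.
after link 1: o_1 = (-2.0000, 3.4641, 0.0000)
after link 2: o_2 = (0.7570, 6.6888, -1.4142)
after link 3: o_3 = (1.7819, 8.9136, -2.8284)
after link 4: o_4 = (-0.6069, 7.3943, -6.9497)
after link 5: o_5 = (-0.2975, 10.0658, -10.5229)

-0.298 10.066 -10.523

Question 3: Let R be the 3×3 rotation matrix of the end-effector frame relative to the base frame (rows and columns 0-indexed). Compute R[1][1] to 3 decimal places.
End-effector y-axis (col 1 of R) = (-0.7374,0.5701,0.3624)
R[1][1] = 0.5701

0.570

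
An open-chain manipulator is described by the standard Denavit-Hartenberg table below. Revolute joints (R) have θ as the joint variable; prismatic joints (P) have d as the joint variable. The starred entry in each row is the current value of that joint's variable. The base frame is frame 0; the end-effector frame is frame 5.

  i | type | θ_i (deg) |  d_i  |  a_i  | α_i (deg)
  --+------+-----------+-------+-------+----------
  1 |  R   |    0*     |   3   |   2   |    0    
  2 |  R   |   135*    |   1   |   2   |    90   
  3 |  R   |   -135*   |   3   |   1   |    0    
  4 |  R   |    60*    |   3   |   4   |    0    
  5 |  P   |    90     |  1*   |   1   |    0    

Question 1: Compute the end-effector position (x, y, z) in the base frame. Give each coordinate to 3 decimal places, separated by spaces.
4.620 7.279 -0.312

after link 1: o_1 = (2.0000, 0.0000, 3.0000)
after link 2: o_2 = (0.5858, 1.4142, 4.0000)
after link 3: o_3 = (3.2071, 3.0355, 3.2929)
after link 4: o_4 = (4.5964, 5.8889, -0.5708)
after link 5: o_5 = (4.6205, 7.2790, -0.3120)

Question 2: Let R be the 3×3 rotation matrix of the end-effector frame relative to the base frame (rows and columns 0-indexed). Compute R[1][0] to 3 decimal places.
0.683

End-effector x-axis (col 0 of R) = (-0.6830,0.6830,0.2588)
R[1][0] = 0.6830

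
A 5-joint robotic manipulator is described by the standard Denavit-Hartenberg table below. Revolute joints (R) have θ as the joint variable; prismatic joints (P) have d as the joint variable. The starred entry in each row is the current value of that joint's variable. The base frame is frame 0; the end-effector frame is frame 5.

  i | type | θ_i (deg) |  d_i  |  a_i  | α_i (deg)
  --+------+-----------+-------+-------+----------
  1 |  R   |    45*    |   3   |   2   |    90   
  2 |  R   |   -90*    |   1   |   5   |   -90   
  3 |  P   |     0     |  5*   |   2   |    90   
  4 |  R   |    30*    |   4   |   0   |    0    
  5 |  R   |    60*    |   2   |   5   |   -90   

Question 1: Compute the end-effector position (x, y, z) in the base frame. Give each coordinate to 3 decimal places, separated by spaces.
after link 1: o_1 = (1.4142, 1.4142, 3.0000)
after link 2: o_2 = (2.1213, 0.7071, -2.0000)
after link 3: o_3 = (5.6569, 4.2426, -4.0000)
after link 4: o_4 = (8.4853, 1.4142, -4.0000)
after link 5: o_5 = (13.4350, 3.5355, -4.0000)

13.435 3.536 -4.000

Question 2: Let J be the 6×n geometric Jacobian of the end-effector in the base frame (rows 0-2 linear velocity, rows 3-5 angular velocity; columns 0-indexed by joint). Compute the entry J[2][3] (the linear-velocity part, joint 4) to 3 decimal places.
axis z_3 = (0.7071,-0.7071,0.0000); lever o_n−o_3 = (7.7782,-0.7071,-0.0000)
cross product → J_v[:, 3] = (0.0000,0.0000,5.0000)
J_ω[:, 3] = z_3
entry J[2][3] = 5.0000

5.000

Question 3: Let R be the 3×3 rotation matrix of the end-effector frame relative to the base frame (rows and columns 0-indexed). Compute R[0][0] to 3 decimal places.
0.707

End-effector x-axis (col 0 of R) = (0.7071,0.7071,-0.0000)
R[0][0] = 0.7071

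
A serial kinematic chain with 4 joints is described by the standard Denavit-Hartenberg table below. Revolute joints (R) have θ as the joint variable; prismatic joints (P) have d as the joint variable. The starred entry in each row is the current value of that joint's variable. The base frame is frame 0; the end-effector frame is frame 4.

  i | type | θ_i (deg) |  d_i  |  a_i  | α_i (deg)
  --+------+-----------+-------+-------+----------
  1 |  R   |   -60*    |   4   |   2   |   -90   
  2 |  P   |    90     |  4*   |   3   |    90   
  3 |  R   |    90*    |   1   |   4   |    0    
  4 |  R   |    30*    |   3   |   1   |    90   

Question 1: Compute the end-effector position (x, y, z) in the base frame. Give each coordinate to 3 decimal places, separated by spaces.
after link 1: o_1 = (1.0000, -1.7321, 4.0000)
after link 2: o_2 = (4.4641, 0.2679, 1.0000)
after link 3: o_3 = (8.4282, 1.4019, 1.0000)
after link 4: o_4 = (10.6782, -0.7631, 1.5000)

10.678 -0.763 1.500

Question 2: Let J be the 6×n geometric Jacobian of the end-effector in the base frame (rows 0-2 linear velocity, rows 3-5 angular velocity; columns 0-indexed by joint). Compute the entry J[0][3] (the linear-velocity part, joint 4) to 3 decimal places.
axis z_3 = (0.5000,-0.8660,0.0000); lever o_n−o_3 = (2.2500,-2.1651,0.5000)
cross product → J_v[:, 3] = (-0.4330,-0.2500,0.8660)
J_ω[:, 3] = z_3
entry J[0][3] = -0.4330

-0.433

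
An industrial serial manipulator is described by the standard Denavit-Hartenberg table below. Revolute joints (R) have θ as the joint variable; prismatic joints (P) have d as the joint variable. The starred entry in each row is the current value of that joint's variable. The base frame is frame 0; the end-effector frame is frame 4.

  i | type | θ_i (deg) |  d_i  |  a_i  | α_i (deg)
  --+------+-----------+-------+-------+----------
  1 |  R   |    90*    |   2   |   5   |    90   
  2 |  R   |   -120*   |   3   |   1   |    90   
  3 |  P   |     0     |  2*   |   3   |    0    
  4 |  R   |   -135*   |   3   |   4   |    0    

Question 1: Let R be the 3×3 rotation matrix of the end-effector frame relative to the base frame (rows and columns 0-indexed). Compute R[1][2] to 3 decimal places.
End-effector z-axis (col 2 of R) = (-0.0000,-0.8660,0.5000)
R[1][2] = -0.8660

-0.866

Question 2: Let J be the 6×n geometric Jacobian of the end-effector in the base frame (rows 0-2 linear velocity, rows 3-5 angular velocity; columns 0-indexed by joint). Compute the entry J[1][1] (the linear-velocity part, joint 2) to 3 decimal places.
-1.485

axis z_1 = (1.0000,-0.0000,0.0000); lever o_n−o_1 = (0.1716,-4.9159,1.4854)
cross product → J_v[:, 1] = (0.0000,-1.4854,-4.9159)
J_ω[:, 1] = z_1
entry J[1][1] = -1.4854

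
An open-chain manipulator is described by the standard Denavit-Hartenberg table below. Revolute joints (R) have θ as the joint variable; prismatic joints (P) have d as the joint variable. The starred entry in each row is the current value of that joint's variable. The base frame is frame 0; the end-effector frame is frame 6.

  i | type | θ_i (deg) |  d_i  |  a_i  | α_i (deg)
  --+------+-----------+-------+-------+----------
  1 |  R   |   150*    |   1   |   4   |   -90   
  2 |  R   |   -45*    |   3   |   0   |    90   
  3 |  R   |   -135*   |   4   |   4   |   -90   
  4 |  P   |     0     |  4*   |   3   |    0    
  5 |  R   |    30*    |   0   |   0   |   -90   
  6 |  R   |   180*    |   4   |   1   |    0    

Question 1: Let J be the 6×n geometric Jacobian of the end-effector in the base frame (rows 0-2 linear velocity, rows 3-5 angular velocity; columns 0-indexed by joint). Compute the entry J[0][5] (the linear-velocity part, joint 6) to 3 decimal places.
-0.079

axis z_5 = (-0.9236,0.1250,-0.3624); lever o_n−o_5 = (-4.0695,0.0094,-0.6629)
cross product → J_v[:, 5] = (-0.0795,0.8624,0.5000)
J_ω[:, 5] = z_5
entry J[0][5] = -0.0795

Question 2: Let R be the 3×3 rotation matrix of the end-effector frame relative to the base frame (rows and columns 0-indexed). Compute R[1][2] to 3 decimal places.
End-effector z-axis (col 2 of R) = (-0.9236,0.1250,-0.3624)
R[1][2] = 0.1250

0.125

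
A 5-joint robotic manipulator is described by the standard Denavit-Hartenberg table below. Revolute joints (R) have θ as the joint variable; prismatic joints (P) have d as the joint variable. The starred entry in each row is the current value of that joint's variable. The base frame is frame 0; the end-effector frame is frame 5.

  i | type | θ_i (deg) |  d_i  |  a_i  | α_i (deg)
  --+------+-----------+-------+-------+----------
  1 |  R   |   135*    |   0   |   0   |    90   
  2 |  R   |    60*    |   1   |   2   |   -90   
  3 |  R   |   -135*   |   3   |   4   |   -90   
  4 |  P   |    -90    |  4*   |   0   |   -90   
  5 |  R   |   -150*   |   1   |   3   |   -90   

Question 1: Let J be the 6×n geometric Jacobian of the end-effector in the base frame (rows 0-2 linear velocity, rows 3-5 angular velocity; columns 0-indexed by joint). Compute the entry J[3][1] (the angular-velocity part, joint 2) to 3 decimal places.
axis z_1 = (0.7071,0.7071,0.0000); lever o_n−o_1 = (5.3711,6.5431,2.2392)
cross product → J_v[:, 1] = (1.5834,-1.5834,0.8287)
J_ω[:, 1] = z_1
entry J[3][1] = 0.7071

0.707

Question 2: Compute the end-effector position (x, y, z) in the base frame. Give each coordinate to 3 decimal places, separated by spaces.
5.371 6.543 2.239

after link 1: o_1 = (0.0000, 0.0000, 0.0000)
after link 2: o_2 = (-0.0000, 1.4142, 1.7321)
after link 3: o_3 = (4.8371, 0.5771, 0.7826)
after link 4: o_4 = (5.8371, 3.5771, 3.2321)
after link 5: o_5 = (5.3711, 6.5431, 2.2392)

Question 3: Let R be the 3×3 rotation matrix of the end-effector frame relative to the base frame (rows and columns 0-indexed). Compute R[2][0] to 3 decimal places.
-0.127

End-effector x-axis (col 0 of R) = (-0.4053,0.9053,-0.1268)
R[2][0] = -0.1268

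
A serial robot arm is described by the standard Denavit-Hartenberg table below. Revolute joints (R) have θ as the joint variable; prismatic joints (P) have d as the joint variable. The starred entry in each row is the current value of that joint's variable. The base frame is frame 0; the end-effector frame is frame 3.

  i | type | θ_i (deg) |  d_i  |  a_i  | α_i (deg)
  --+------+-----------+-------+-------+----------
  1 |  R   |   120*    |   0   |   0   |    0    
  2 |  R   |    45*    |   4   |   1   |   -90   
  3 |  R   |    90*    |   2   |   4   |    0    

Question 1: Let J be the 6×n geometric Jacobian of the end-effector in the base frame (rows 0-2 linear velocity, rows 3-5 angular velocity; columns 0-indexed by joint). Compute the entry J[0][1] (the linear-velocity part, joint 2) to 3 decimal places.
axis z_1 = (0.0000,0.0000,1.0000); lever o_n−o_1 = (-1.4836,-1.6730,0.0000)
cross product → J_v[:, 1] = (1.6730,-1.4836,0.0000)
J_ω[:, 1] = z_1
entry J[0][1] = 1.6730

1.673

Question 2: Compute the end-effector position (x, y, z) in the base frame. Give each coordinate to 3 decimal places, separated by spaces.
after link 1: o_1 = (0.0000, 0.0000, 0.0000)
after link 2: o_2 = (-0.9659, 0.2588, 4.0000)
after link 3: o_3 = (-1.4836, -1.6730, 0.0000)

-1.484 -1.673 0.000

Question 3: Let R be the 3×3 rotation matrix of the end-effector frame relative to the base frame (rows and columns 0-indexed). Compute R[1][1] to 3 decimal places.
End-effector y-axis (col 1 of R) = (0.9659,-0.2588,-0.0000)
R[1][1] = -0.2588

-0.259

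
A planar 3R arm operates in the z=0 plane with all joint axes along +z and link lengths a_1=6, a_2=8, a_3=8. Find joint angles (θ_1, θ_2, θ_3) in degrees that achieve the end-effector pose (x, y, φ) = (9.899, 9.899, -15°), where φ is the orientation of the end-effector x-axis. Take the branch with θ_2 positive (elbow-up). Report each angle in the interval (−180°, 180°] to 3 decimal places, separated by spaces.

wrist centre = target − a_3·(cos φ, sin φ) = (2.1716, 11.9696)
cos θ_2 = (147.9860−6²−8²)/(2·6·8) = 0.4999; θ_2 = 60.0096° (elbow-up)
β = atan2(11.9696,2.1716) = 79.7169°; ψ = atan2(6.9289,9.9988) = 34.7207°
θ_1 = β − ψ = 44.9961°
θ_3 = φ − θ_1 − θ_2 = -120.0058° (wrapped to (-180°,180°])

44.996 60.010 -120.006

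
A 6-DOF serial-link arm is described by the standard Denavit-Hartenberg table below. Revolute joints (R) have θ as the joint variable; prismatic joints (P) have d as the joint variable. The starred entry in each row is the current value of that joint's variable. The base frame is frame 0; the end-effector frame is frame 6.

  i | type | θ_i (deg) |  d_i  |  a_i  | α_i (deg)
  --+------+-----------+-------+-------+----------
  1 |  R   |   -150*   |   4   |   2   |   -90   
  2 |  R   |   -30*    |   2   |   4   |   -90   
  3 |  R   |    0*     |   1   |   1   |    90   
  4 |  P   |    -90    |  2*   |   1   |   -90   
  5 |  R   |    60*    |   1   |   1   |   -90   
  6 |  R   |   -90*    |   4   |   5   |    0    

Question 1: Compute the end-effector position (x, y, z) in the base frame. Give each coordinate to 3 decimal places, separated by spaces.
after link 1: o_1 = (-1.7321, -1.0000, 4.0000)
after link 2: o_2 = (-3.7321, -4.4641, 6.0000)
after link 3: o_3 = (-4.9151, -5.1471, 5.6340)
after link 4: o_4 = (-3.4821, -6.6292, 6.5000)
after link 5: o_5 = (-4.4486, -6.1872, 7.4330)
after link 6: o_6 = (-10.6986, -7.4862, 6.9330)

-10.699 -7.486 6.933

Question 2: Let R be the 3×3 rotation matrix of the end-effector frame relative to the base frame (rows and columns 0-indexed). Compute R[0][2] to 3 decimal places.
End-effector z-axis (col 2 of R) = (-0.6250,0.2165,-0.7500)
R[0][2] = -0.6250

-0.625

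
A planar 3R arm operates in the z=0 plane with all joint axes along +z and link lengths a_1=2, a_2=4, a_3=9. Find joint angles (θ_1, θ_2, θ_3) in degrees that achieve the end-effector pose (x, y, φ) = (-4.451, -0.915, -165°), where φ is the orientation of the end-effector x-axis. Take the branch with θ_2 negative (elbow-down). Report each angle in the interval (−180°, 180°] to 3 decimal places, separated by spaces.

wrist centre = target − a_3·(cos φ, sin φ) = (4.2423, 1.4144)
cos θ_2 = (19.9978−2²−4²)/(2·2·4) = -0.0001; θ_2 = -90.0078° (elbow-down)
β = atan2(1.4144,4.2423) = 18.4381°; ψ = atan2(-4.0000,1.9995) = -63.4412°
θ_1 = β − ψ = 81.8793°
θ_3 = φ − θ_1 − θ_2 = -156.8715° (wrapped to (-180°,180°])

81.879 -90.008 -156.872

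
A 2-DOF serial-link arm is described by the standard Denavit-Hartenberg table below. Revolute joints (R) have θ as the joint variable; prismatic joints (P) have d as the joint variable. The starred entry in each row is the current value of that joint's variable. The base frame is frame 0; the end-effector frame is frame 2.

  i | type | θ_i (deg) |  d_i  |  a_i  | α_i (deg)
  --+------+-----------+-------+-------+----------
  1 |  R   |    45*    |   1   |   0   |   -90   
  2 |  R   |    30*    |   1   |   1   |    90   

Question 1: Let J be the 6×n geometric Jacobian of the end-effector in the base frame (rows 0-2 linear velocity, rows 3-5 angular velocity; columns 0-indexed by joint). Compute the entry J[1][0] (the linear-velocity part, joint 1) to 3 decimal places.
axis z_0 = ẑ; lever o_n−o_0 = (-0.0947,1.3195,0.5000)
cross product → J_v[:, 0] = (-1.3195,-0.0947,0.0000)
J_ω[:, 0] = z_0
entry J[1][0] = -0.0947

-0.095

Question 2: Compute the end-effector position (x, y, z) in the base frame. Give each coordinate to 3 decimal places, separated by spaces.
-0.095 1.319 0.500

after link 1: o_1 = (0.0000, 0.0000, 1.0000)
after link 2: o_2 = (-0.0947, 1.3195, 0.5000)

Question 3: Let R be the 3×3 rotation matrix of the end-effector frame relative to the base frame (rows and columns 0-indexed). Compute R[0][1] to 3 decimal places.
End-effector y-axis (col 1 of R) = (-0.7071,0.7071,0.0000)
R[0][1] = -0.7071

-0.707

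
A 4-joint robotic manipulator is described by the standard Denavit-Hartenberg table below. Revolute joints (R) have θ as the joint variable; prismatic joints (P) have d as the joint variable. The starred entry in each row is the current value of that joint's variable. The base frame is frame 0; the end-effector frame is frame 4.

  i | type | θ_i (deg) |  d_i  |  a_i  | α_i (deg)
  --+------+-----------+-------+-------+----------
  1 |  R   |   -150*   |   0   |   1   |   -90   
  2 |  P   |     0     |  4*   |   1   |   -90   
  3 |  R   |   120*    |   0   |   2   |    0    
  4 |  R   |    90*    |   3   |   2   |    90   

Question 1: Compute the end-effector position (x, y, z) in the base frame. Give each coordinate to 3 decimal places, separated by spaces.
after link 1: o_1 = (-0.8660, -0.5000, 0.0000)
after link 2: o_2 = (0.2679, -4.4641, 0.0000)
after link 3: o_3 = (0.2679, -2.4641, 0.0000)
after link 4: o_4 = (2.2679, -2.4641, -3.0000)

2.268 -2.464 -3.000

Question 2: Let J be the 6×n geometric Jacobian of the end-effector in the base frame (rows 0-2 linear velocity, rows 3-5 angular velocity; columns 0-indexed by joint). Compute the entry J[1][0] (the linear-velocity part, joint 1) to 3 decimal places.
2.268

axis z_0 = ẑ; lever o_n−o_0 = (2.2679,-2.4641,-3.0000)
cross product → J_v[:, 0] = (2.4641,2.2679,-0.0000)
J_ω[:, 0] = z_0
entry J[1][0] = 2.2679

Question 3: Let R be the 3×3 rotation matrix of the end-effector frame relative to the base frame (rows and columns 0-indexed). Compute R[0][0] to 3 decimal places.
1.000

End-effector x-axis (col 0 of R) = (1.0000,0.0000,0.0000)
R[0][0] = 1.0000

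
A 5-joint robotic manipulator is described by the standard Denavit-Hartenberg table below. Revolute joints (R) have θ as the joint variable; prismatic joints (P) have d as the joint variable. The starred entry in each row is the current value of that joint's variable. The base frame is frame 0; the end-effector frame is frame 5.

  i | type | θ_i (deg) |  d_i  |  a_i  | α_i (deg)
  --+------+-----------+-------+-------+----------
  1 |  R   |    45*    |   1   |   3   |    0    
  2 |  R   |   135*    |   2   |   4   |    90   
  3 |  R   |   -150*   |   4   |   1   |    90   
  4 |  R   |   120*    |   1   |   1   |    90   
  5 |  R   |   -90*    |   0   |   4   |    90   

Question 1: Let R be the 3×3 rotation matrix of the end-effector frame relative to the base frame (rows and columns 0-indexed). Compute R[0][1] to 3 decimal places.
0.750

End-effector y-axis (col 1 of R) = (0.7500,0.5000,-0.4330)
R[0][1] = 0.7500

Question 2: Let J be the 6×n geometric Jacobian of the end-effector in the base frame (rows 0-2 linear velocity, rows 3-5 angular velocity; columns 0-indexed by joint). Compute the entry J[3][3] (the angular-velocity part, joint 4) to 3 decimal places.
axis z_3 = (0.5000,-0.0000,0.8660); lever o_n−o_3 = (-1.9330,0.8660,-2.3481)
cross product → J_v[:, 3] = (-0.7500,-0.5000,0.4330)
J_ω[:, 3] = z_3
entry J[3][3] = 0.5000

0.500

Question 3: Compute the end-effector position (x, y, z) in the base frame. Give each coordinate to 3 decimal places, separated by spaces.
-2.946 6.987 0.152

after link 1: o_1 = (2.1213, 2.1213, 1.0000)
after link 2: o_2 = (-1.8787, 2.1213, 3.0000)
after link 3: o_3 = (-1.0127, 6.1213, 2.5000)
after link 4: o_4 = (-0.9457, 6.9873, 3.6160)
after link 5: o_5 = (-2.9457, 6.9873, 0.1519)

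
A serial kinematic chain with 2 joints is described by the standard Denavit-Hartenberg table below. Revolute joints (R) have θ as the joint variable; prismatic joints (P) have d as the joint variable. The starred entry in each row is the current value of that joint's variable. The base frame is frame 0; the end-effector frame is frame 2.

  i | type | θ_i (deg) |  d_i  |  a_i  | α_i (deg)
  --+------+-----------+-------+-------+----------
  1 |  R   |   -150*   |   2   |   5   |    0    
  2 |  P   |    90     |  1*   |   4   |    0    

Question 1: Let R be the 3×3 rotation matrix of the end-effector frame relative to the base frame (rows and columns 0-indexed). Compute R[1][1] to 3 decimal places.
End-effector y-axis (col 1 of R) = (0.8660,0.5000,0.0000)
R[1][1] = 0.5000

0.500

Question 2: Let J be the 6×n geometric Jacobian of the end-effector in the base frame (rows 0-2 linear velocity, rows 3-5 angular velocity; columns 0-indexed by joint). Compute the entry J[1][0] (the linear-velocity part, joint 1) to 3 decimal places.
axis z_0 = ẑ; lever o_n−o_0 = (-2.3301,-5.9641,3.0000)
cross product → J_v[:, 0] = (5.9641,-2.3301,0.0000)
J_ω[:, 0] = z_0
entry J[1][0] = -2.3301

-2.330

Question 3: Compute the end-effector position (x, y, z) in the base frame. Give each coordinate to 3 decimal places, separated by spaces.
-2.330 -5.964 3.000

after link 1: o_1 = (-4.3301, -2.5000, 2.0000)
after link 2: o_2 = (-2.3301, -5.9641, 3.0000)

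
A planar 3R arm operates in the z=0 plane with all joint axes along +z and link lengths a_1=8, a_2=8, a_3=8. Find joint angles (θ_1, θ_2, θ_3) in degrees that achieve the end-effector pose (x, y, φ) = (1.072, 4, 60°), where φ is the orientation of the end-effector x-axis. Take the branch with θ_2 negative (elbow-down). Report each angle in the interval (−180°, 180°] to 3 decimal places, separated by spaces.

wrist centre = target − a_3·(cos φ, sin φ) = (-2.9280, -2.9282)
cos θ_2 = (17.1476−8²−8²)/(2·8·8) = -0.8660; θ_2 = -150.0011° (elbow-down)
β = atan2(-2.9282,-2.9280) = -134.9980°; ψ = atan2(-3.9999,1.0717) = -75.0005°
θ_1 = β − ψ = -59.9975°
θ_3 = φ − θ_1 − θ_2 = -90.0015° (wrapped to (-180°,180°])

-59.997 -150.001 -90.001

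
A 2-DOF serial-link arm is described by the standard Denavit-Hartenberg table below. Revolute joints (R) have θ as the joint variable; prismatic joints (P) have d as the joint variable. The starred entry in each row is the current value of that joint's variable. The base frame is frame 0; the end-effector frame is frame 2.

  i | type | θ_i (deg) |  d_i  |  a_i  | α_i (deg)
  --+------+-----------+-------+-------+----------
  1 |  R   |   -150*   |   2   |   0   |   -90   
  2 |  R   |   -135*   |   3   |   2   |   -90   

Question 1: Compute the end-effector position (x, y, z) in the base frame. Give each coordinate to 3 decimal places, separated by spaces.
2.725 -1.891 3.414

after link 1: o_1 = (0.0000, 0.0000, 2.0000)
after link 2: o_2 = (2.7247, -1.8910, 3.4142)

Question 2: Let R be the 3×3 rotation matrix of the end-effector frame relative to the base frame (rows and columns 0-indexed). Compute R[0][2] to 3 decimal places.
-0.612

End-effector z-axis (col 2 of R) = (-0.6124,-0.3536,0.7071)
R[0][2] = -0.6124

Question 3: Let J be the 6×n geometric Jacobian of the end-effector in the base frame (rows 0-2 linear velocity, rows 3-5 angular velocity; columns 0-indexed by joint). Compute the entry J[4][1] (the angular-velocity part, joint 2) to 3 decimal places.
axis z_1 = (0.5000,-0.8660,0.0000); lever o_n−o_1 = (2.7247,-1.8910,1.4142)
cross product → J_v[:, 1] = (-1.2247,-0.7071,1.4142)
J_ω[:, 1] = z_1
entry J[4][1] = -0.8660

-0.866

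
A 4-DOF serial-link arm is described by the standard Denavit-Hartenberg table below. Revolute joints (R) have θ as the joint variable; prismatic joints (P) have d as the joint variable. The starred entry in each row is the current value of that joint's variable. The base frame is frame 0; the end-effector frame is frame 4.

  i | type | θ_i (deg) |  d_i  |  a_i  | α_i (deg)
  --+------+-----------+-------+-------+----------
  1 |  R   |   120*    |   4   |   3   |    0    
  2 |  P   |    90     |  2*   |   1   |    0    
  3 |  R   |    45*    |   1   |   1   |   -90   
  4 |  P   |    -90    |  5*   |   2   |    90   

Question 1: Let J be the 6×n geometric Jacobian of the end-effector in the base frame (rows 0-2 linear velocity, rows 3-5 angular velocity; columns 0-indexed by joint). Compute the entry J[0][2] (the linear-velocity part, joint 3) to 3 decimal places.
2.260

axis z_2 = (0.0000,0.0000,1.0000); lever o_n−o_2 = (4.5708,-2.2600,3.0000)
cross product → J_v[:, 2] = (2.2600,4.5708,-0.0000)
J_ω[:, 2] = z_2
entry J[0][2] = 2.2600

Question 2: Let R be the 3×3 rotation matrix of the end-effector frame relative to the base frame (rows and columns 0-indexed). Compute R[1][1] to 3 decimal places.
-0.259

End-effector y-axis (col 1 of R) = (0.9659,-0.2588,0.0000)
R[1][1] = -0.2588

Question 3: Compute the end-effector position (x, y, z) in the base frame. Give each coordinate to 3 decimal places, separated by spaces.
after link 1: o_1 = (-1.5000, 2.5981, 4.0000)
after link 2: o_2 = (-2.3660, 2.0981, 6.0000)
after link 3: o_3 = (-2.6248, 1.1322, 7.0000)
after link 4: o_4 = (2.2048, -0.1619, 9.0000)

2.205 -0.162 9.000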